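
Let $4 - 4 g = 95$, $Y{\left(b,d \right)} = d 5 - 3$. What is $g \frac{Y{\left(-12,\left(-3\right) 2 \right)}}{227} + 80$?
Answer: $\frac{75643}{908} \approx 83.307$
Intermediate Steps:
$Y{\left(b,d \right)} = -3 + 5 d$ ($Y{\left(b,d \right)} = 5 d - 3 = -3 + 5 d$)
$g = - \frac{91}{4}$ ($g = 1 - \frac{95}{4} = - \frac{91}{4} \approx -22.75$)
$g \frac{Y{\left(-12,\left(-3\right) 2 \right)}}{227} + 80 = - \frac{91 \frac{-3 + 5 \left(\left(-3\right) 2\right)}{227}}{4} + 80 = - \frac{91 \left(-3 + 5 \left(-6\right)\right) \frac{1}{227}}{4} + 80 = - \frac{91 \left(-3 - 30\right) \frac{1}{227}}{4} + 80 = - \frac{91 \left(\left(-33\right) \frac{1}{227}\right)}{4} + 80 = \left(- \frac{91}{4}\right) \left(- \frac{33}{227}\right) + 80 = \frac{3003}{908} + 80 = \frac{75643}{908}$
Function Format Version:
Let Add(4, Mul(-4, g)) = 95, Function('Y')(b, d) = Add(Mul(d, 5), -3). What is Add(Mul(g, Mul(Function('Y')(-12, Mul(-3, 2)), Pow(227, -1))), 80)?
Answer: Rational(75643, 908) ≈ 83.307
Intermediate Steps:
Function('Y')(b, d) = Add(-3, Mul(5, d)) (Function('Y')(b, d) = Add(Mul(5, d), -3) = Add(-3, Mul(5, d)))
g = Rational(-91, 4) (g = Add(1, Mul(Rational(-1, 4), 95)) = Add(1, Rational(-95, 4)) = Rational(-91, 4) ≈ -22.750)
Add(Mul(g, Mul(Function('Y')(-12, Mul(-3, 2)), Pow(227, -1))), 80) = Add(Mul(Rational(-91, 4), Mul(Add(-3, Mul(5, Mul(-3, 2))), Pow(227, -1))), 80) = Add(Mul(Rational(-91, 4), Mul(Add(-3, Mul(5, -6)), Rational(1, 227))), 80) = Add(Mul(Rational(-91, 4), Mul(Add(-3, -30), Rational(1, 227))), 80) = Add(Mul(Rational(-91, 4), Mul(-33, Rational(1, 227))), 80) = Add(Mul(Rational(-91, 4), Rational(-33, 227)), 80) = Add(Rational(3003, 908), 80) = Rational(75643, 908)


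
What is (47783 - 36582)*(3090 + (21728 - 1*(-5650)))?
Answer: 341272068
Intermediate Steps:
(47783 - 36582)*(3090 + (21728 - 1*(-5650))) = 11201*(3090 + (21728 + 5650)) = 11201*(3090 + 27378) = 11201*30468 = 341272068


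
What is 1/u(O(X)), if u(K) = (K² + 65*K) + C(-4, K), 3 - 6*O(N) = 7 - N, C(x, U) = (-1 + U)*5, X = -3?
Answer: -36/3071 ≈ -0.011723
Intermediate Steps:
C(x, U) = -5 + 5*U
O(N) = -⅔ + N/6 (O(N) = ½ - (7 - N)/6 = ½ + (-7/6 + N/6) = -⅔ + N/6)
u(K) = -5 + K² + 70*K (u(K) = (K² + 65*K) + (-5 + 5*K) = -5 + K² + 70*K)
1/u(O(X)) = 1/(-5 + (-⅔ + (⅙)*(-3))² + 70*(-⅔ + (⅙)*(-3))) = 1/(-5 + (-⅔ - ½)² + 70*(-⅔ - ½)) = 1/(-5 + (-7/6)² + 70*(-7/6)) = 1/(-5 + 49/36 - 245/3) = 1/(-3071/36) = -36/3071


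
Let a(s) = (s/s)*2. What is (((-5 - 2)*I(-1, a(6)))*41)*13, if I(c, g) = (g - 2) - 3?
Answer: 11193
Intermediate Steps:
a(s) = 2 (a(s) = 1*2 = 2)
I(c, g) = -5 + g (I(c, g) = (-2 + g) - 3 = -5 + g)
(((-5 - 2)*I(-1, a(6)))*41)*13 = (((-5 - 2)*(-5 + 2))*41)*13 = (-7*(-3)*41)*13 = (21*41)*13 = 861*13 = 11193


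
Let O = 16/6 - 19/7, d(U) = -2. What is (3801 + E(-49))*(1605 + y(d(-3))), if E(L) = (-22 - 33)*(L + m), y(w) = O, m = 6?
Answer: 207818864/21 ≈ 9.8961e+6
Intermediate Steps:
O = -1/21 (O = 16*(⅙) - 19*⅐ = 8/3 - 19/7 = -1/21 ≈ -0.047619)
y(w) = -1/21
E(L) = -330 - 55*L (E(L) = (-22 - 33)*(L + 6) = -55*(6 + L) = -330 - 55*L)
(3801 + E(-49))*(1605 + y(d(-3))) = (3801 + (-330 - 55*(-49)))*(1605 - 1/21) = (3801 + (-330 + 2695))*(33704/21) = (3801 + 2365)*(33704/21) = 6166*(33704/21) = 207818864/21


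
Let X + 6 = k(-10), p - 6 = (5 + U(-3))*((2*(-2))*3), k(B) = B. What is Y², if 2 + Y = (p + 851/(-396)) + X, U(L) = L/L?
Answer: 1163833225/156816 ≈ 7421.6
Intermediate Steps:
U(L) = 1
p = -66 (p = 6 + (5 + 1)*((2*(-2))*3) = 6 + 6*(-4*3) = 6 + 6*(-12) = 6 - 72 = -66)
X = -16 (X = -6 - 10 = -16)
Y = -34115/396 (Y = -2 + ((-66 + 851/(-396)) - 16) = -2 + ((-66 + 851*(-1/396)) - 16) = -2 + ((-66 - 851/396) - 16) = -2 + (-26987/396 - 16) = -2 - 33323/396 = -34115/396 ≈ -86.149)
Y² = (-34115/396)² = 1163833225/156816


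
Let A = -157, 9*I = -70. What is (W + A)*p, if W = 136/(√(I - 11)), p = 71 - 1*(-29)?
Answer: -15700 - 40800*I/13 ≈ -15700.0 - 3138.5*I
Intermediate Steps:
I = -70/9 (I = (⅑)*(-70) = -70/9 ≈ -7.7778)
p = 100 (p = 71 + 29 = 100)
W = -408*I/13 (W = 136/(√(-70/9 - 11)) = 136/(√(-169/9)) = 136/((13*I/3)) = 136*(-3*I/13) = -408*I/13 ≈ -31.385*I)
(W + A)*p = (-408*I/13 - 157)*100 = (-157 - 408*I/13)*100 = -15700 - 40800*I/13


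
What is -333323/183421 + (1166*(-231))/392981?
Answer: -180393318529/72080968001 ≈ -2.5026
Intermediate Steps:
-333323/183421 + (1166*(-231))/392981 = -333323*1/183421 - 269346*1/392981 = -333323/183421 - 269346/392981 = -180393318529/72080968001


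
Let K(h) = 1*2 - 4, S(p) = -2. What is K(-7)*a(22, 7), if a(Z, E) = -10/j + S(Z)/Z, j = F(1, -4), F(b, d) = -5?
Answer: -42/11 ≈ -3.8182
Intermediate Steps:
j = -5
a(Z, E) = 2 - 2/Z (a(Z, E) = -10/(-5) - 2/Z = -10*(-⅕) - 2/Z = 2 - 2/Z)
K(h) = -2 (K(h) = 2 - 4 = -2)
K(-7)*a(22, 7) = -2*(2 - 2/22) = -2*(2 - 2*1/22) = -2*(2 - 1/11) = -2*21/11 = -42/11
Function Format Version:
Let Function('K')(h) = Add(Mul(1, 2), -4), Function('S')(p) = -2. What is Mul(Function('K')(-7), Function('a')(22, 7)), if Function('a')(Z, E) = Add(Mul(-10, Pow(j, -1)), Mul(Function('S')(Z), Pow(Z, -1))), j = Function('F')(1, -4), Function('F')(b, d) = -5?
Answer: Rational(-42, 11) ≈ -3.8182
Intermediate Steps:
j = -5
Function('a')(Z, E) = Add(2, Mul(-2, Pow(Z, -1))) (Function('a')(Z, E) = Add(Mul(-10, Pow(-5, -1)), Mul(-2, Pow(Z, -1))) = Add(Mul(-10, Rational(-1, 5)), Mul(-2, Pow(Z, -1))) = Add(2, Mul(-2, Pow(Z, -1))))
Function('K')(h) = -2 (Function('K')(h) = Add(2, -4) = -2)
Mul(Function('K')(-7), Function('a')(22, 7)) = Mul(-2, Add(2, Mul(-2, Pow(22, -1)))) = Mul(-2, Add(2, Mul(-2, Rational(1, 22)))) = Mul(-2, Add(2, Rational(-1, 11))) = Mul(-2, Rational(21, 11)) = Rational(-42, 11)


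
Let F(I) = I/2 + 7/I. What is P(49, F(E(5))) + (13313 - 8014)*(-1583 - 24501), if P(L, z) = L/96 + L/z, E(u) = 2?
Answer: -39807102125/288 ≈ -1.3822e+8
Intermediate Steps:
F(I) = I/2 + 7/I (F(I) = I*(½) + 7/I = I/2 + 7/I)
P(L, z) = L/96 + L/z (P(L, z) = L*(1/96) + L/z = L/96 + L/z)
P(49, F(E(5))) + (13313 - 8014)*(-1583 - 24501) = ((1/96)*49 + 49/((½)*2 + 7/2)) + (13313 - 8014)*(-1583 - 24501) = (49/96 + 49/(1 + 7*(½))) + 5299*(-26084) = (49/96 + 49/(1 + 7/2)) - 138219116 = (49/96 + 49/(9/2)) - 138219116 = (49/96 + 49*(2/9)) - 138219116 = (49/96 + 98/9) - 138219116 = 3283/288 - 138219116 = -39807102125/288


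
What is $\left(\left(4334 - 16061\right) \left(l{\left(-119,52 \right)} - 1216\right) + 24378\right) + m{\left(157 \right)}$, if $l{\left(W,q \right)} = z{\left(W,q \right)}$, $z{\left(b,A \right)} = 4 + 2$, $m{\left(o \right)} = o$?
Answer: $14214205$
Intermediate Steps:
$z{\left(b,A \right)} = 6$
$l{\left(W,q \right)} = 6$
$\left(\left(4334 - 16061\right) \left(l{\left(-119,52 \right)} - 1216\right) + 24378\right) + m{\left(157 \right)} = \left(\left(4334 - 16061\right) \left(6 - 1216\right) + 24378\right) + 157 = \left(\left(-11727\right) \left(-1210\right) + 24378\right) + 157 = \left(14189670 + 24378\right) + 157 = 14214048 + 157 = 14214205$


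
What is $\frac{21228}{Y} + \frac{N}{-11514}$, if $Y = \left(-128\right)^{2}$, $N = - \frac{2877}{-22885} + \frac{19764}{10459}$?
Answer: $\frac{2437285848313667}{1881377745244160} \approx 1.2955$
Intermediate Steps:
$N = \frac{482389683}{239354215}$ ($N = \left(-2877\right) \left(- \frac{1}{22885}\right) + 19764 \cdot \frac{1}{10459} = \frac{2877}{22885} + \frac{19764}{10459} = \frac{482389683}{239354215} \approx 2.0154$)
$Y = 16384$
$\frac{21228}{Y} + \frac{N}{-11514} = \frac{21228}{16384} + \frac{482389683}{239354215 \left(-11514\right)} = 21228 \cdot \frac{1}{16384} + \frac{482389683}{239354215} \left(- \frac{1}{11514}\right) = \frac{5307}{4096} - \frac{160796561}{918641477170} = \frac{2437285848313667}{1881377745244160}$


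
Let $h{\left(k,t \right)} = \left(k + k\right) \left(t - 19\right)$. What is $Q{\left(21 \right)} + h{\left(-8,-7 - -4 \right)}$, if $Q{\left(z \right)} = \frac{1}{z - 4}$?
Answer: $\frac{5985}{17} \approx 352.06$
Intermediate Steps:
$Q{\left(z \right)} = \frac{1}{-4 + z}$
$h{\left(k,t \right)} = 2 k \left(-19 + t\right)$
$Q{\left(21 \right)} + h{\left(-8,-7 - -4 \right)} = \frac{1}{-4 + 21} + 2 \left(-8\right) \left(-19 - 3\right) = \frac{1}{17} + 2 \left(-8\right) \left(-19 + \left(-7 + 4\right)\right) = \frac{1}{17} + 2 \left(-8\right) \left(-19 - 3\right) = \frac{1}{17} + 2 \left(-8\right) \left(-22\right) = \frac{1}{17} + 352 = \frac{5985}{17}$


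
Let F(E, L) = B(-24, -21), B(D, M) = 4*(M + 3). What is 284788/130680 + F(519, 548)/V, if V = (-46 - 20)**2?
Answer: 70657/32670 ≈ 2.1628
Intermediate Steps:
B(D, M) = 12 + 4*M (B(D, M) = 4*(3 + M) = 12 + 4*M)
F(E, L) = -72 (F(E, L) = 12 + 4*(-21) = 12 - 84 = -72)
V = 4356 (V = (-66)**2 = 4356)
284788/130680 + F(519, 548)/V = 284788/130680 - 72/4356 = 284788*(1/130680) - 72*1/4356 = 71197/32670 - 2/121 = 70657/32670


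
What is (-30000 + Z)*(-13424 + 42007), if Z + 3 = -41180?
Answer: -2034623689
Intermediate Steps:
Z = -41183 (Z = -3 - 41180 = -41183)
(-30000 + Z)*(-13424 + 42007) = (-30000 - 41183)*(-13424 + 42007) = -71183*28583 = -2034623689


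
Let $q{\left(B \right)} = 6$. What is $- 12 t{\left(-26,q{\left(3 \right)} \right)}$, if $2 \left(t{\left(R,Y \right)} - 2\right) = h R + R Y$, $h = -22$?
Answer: $-2520$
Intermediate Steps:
$t{\left(R,Y \right)} = 2 - 11 R + \frac{R Y}{2}$ ($t{\left(R,Y \right)} = 2 + \frac{- 22 R + R Y}{2} = 2 + \left(- 11 R + \frac{R Y}{2}\right) = 2 - 11 R + \frac{R Y}{2}$)
$- 12 t{\left(-26,q{\left(3 \right)} \right)} = - 12 \left(2 - -286 + \frac{1}{2} \left(-26\right) 6\right) = - 12 \left(2 + 286 - 78\right) = \left(-12\right) 210 = -2520$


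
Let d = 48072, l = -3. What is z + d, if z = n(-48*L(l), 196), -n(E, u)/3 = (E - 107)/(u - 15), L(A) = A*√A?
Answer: 8701353/181 - 432*I*√3/181 ≈ 48074.0 - 4.134*I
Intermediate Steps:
L(A) = A^(3/2)
n(E, u) = -3*(-107 + E)/(-15 + u) (n(E, u) = -3*(E - 107)/(u - 15) = -3*(-107 + E)/(-15 + u))
z = 321/181 - 432*I*√3/181 (z = 3*(107 - (-48)*(-3)^(3/2))/(-15 + 196) = 3*(107 - (-48)*(-3*I*√3))/181 = 3*(1/181)*(107 - 144*I*√3) = 321/181 - 432*I*√3/181 ≈ 1.7735 - 4.134*I)
z + d = (321/181 - 432*I*√3/181) + 48072 = 8701353/181 - 432*I*√3/181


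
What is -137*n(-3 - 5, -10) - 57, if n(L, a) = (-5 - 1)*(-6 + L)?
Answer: -11565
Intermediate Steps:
n(L, a) = 36 - 6*L (n(L, a) = -6*(-6 + L) = 36 - 6*L)
-137*n(-3 - 5, -10) - 57 = -137*(36 - 6*(-3 - 5)) - 57 = -137*(36 - 6*(-8)) - 57 = -137*(36 + 48) - 57 = -137*84 - 57 = -11508 - 57 = -11565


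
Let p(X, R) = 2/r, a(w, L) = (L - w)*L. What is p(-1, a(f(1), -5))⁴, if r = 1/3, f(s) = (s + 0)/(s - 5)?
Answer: 1296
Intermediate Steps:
f(s) = s/(-5 + s)
a(w, L) = L*(L - w)
r = ⅓ ≈ 0.33333
p(X, R) = 6 (p(X, R) = 2/(⅓) = 2*3 = 6)
p(-1, a(f(1), -5))⁴ = 6⁴ = 1296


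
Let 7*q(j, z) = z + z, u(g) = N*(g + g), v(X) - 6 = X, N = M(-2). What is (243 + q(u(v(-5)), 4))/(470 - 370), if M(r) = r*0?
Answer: 1709/700 ≈ 2.4414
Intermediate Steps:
M(r) = 0
N = 0
v(X) = 6 + X
u(g) = 0 (u(g) = 0*(g + g) = 0*(2*g) = 0)
q(j, z) = 2*z/7 (q(j, z) = (z + z)/7 = (2*z)/7 = 2*z/7)
(243 + q(u(v(-5)), 4))/(470 - 370) = (243 + (2/7)*4)/(470 - 370) = (243 + 8/7)/100 = (1709/7)*(1/100) = 1709/700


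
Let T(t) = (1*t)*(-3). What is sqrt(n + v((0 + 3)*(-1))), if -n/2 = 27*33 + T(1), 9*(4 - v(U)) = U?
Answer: I*sqrt(15945)/3 ≈ 42.091*I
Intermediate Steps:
v(U) = 4 - U/9
T(t) = -3*t (T(t) = t*(-3) = -3*t)
n = -1776 (n = -2*(27*33 - 3*1) = -2*(891 - 3) = -2*888 = -1776)
sqrt(n + v((0 + 3)*(-1))) = sqrt(-1776 + (4 - (0 + 3)*(-1)/9)) = sqrt(-1776 + (4 - (-1)/3)) = sqrt(-1776 + (4 - 1/9*(-3))) = sqrt(-1776 + (4 + 1/3)) = sqrt(-1776 + 13/3) = sqrt(-5315/3) = I*sqrt(15945)/3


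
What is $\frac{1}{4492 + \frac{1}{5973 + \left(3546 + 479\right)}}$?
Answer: $\frac{9998}{44911017} \approx 0.00022262$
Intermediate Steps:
$\frac{1}{4492 + \frac{1}{5973 + \left(3546 + 479\right)}} = \frac{1}{4492 + \frac{1}{5973 + 4025}} = \frac{1}{4492 + \frac{1}{9998}} = \frac{1}{\frac{44911017}{9998}} = \frac{9998}{44911017}$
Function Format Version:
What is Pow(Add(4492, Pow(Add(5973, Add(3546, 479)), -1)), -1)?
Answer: Rational(9998, 44911017) ≈ 0.00022262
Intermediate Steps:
Pow(Add(4492, Pow(Add(5973, Add(3546, 479)), -1)), -1) = Pow(Add(4492, Pow(Add(5973, 4025), -1)), -1) = Pow(Add(4492, Pow(9998, -1)), -1) = Pow(Add(4492, Rational(1, 9998)), -1) = Pow(Rational(44911017, 9998), -1) = Rational(9998, 44911017)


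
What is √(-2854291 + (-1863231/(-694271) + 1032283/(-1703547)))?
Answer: I*√443630822692619193738336018979/394241093079 ≈ 1689.5*I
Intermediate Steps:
√(-2854291 + (-1863231/(-694271) + 1032283/(-1703547))) = √(-2854291 + (-1863231*(-1/694271) + 1032283*(-1/1703547))) = √(-2854291 + (1863231/694271 - 1032283/1703547)) = √(-2854291 + 2457417429664/1182723279237) = √(-3375833953999226303/1182723279237) = I*√443630822692619193738336018979/394241093079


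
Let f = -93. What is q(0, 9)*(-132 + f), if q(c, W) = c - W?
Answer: 2025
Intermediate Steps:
q(0, 9)*(-132 + f) = (0 - 1*9)*(-132 - 93) = (0 - 9)*(-225) = -9*(-225) = 2025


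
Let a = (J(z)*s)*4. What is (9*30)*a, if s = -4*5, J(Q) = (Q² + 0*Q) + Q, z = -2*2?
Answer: -259200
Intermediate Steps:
z = -4
J(Q) = Q + Q² (J(Q) = (Q² + 0) + Q = Q² + Q = Q + Q²)
s = -20
a = -960 (a = (-4*(1 - 4)*(-20))*4 = (-4*(-3)*(-20))*4 = (12*(-20))*4 = -240*4 = -960)
(9*30)*a = (9*30)*(-960) = 270*(-960) = -259200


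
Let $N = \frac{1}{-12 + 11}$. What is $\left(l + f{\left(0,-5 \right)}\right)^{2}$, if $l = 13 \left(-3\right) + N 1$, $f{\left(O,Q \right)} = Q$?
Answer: $2025$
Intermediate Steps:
$N = -1$ ($N = \frac{1}{-1} = -1$)
$l = -40$ ($l = 13 \left(-3\right) - 1 = -39 - 1 = -40$)
$\left(l + f{\left(0,-5 \right)}\right)^{2} = \left(-40 - 5\right)^{2} = \left(-45\right)^{2} = 2025$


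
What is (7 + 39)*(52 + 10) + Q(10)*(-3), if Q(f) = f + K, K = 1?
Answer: 2819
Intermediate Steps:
Q(f) = 1 + f (Q(f) = f + 1 = 1 + f)
(7 + 39)*(52 + 10) + Q(10)*(-3) = (7 + 39)*(52 + 10) + (1 + 10)*(-3) = 46*62 + 11*(-3) = 2852 - 33 = 2819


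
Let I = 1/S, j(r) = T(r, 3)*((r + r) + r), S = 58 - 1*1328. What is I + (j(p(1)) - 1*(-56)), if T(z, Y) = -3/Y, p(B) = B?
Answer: 67309/1270 ≈ 52.999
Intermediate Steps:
S = -1270 (S = 58 - 1328 = -1270)
j(r) = -3*r (j(r) = (-3/3)*((r + r) + r) = (-3*1/3)*(2*r + r) = -3*r)
I = -1/1270 (I = 1/(-1270) = -1/1270 ≈ -0.00078740)
I + (j(p(1)) - 1*(-56)) = -1/1270 + (-3*1 - 1*(-56)) = -1/1270 + (-3 + 56) = -1/1270 + 53 = 67309/1270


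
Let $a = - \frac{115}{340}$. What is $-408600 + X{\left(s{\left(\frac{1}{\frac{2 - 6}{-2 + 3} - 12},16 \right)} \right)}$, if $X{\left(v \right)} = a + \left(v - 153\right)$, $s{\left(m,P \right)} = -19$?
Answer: $- \frac{27796519}{68} \approx -4.0877 \cdot 10^{5}$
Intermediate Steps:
$a = - \frac{23}{68}$ ($a = \left(-115\right) \frac{1}{340} = - \frac{23}{68} \approx -0.33824$)
$X{\left(v \right)} = - \frac{10427}{68} + v$ ($X{\left(v \right)} = - \frac{23}{68} + \left(v - 153\right) = - \frac{23}{68} + \left(-153 + v\right) = - \frac{10427}{68} + v$)
$-408600 + X{\left(s{\left(\frac{1}{\frac{2 - 6}{-2 + 3} - 12},16 \right)} \right)} = -408600 - \frac{11719}{68} = - \frac{27796519}{68}$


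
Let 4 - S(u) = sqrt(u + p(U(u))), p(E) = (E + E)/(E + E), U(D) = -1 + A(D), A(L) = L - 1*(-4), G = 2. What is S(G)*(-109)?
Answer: -436 + 109*sqrt(3) ≈ -247.21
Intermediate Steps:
A(L) = 4 + L (A(L) = L + 4 = 4 + L)
U(D) = 3 + D (U(D) = -1 + (4 + D) = 3 + D)
p(E) = 1 (p(E) = (2*E)/((2*E)) = (2*E)*(1/(2*E)) = 1)
S(u) = 4 - sqrt(1 + u) (S(u) = 4 - sqrt(u + 1) = 4 - sqrt(1 + u))
S(G)*(-109) = (4 - sqrt(1 + 2))*(-109) = (4 - sqrt(3))*(-109) = -436 + 109*sqrt(3)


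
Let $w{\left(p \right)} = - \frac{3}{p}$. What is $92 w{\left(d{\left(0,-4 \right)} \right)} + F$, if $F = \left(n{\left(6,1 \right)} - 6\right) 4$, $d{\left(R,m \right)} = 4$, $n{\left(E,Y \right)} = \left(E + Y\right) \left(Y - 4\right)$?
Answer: $-177$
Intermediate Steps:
$n{\left(E,Y \right)} = \left(-4 + Y\right) \left(E + Y\right)$ ($n{\left(E,Y \right)} = \left(E + Y\right) \left(-4 + Y\right) = \left(-4 + Y\right) \left(E + Y\right)$)
$F = -108$ ($F = \left(\left(1^{2} - 24 - 4 + 6 \cdot 1\right) - 6\right) 4 = \left(\left(1 - 24 - 4 + 6\right) - 6\right) 4 = \left(-21 - 6\right) 4 = \left(-27\right) 4 = -108$)
$92 w{\left(d{\left(0,-4 \right)} \right)} + F = 92 \left(- \frac{3}{4}\right) - 108 = -69 - 108 = -177$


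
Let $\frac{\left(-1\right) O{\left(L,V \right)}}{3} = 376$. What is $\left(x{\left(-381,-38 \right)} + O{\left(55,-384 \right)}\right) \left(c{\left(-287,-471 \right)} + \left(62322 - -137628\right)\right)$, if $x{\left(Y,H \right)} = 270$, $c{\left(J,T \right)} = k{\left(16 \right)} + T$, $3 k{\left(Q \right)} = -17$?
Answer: $-171148120$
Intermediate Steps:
$k{\left(Q \right)} = - \frac{17}{3}$ ($k{\left(Q \right)} = \frac{1}{3} \left(-17\right) = - \frac{17}{3}$)
$c{\left(J,T \right)} = - \frac{17}{3} + T$
$O{\left(L,V \right)} = -1128$ ($O{\left(L,V \right)} = \left(-3\right) 376 = -1128$)
$\left(x{\left(-381,-38 \right)} + O{\left(55,-384 \right)}\right) \left(c{\left(-287,-471 \right)} + \left(62322 - -137628\right)\right) = \left(270 - 1128\right) \left(\left(- \frac{17}{3} - 471\right) + \left(62322 - -137628\right)\right) = - 858 \left(- \frac{1430}{3} + \left(62322 + 137628\right)\right) = - 858 \left(- \frac{1430}{3} + 199950\right) = \left(-858\right) \frac{598420}{3} = -171148120$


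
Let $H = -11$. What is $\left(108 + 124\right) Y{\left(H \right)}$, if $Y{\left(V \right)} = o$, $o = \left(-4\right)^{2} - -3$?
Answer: $4408$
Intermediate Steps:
$o = 19$ ($o = 16 + 3 = 19$)
$Y{\left(V \right)} = 19$
$\left(108 + 124\right) Y{\left(H \right)} = \left(108 + 124\right) 19 = 232 \cdot 19 = 4408$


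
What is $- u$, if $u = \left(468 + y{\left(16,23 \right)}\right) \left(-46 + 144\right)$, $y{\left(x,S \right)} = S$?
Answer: $-48118$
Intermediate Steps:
$u = 48118$ ($u = \left(468 + 23\right) \left(-46 + 144\right) = 491 \cdot 98 = 48118$)
$- u = \left(-1\right) 48118 = -48118$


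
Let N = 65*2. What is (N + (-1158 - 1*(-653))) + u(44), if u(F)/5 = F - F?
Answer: -375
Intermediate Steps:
u(F) = 0 (u(F) = 5*(F - F) = 5*0 = 0)
N = 130
(N + (-1158 - 1*(-653))) + u(44) = (130 + (-1158 - 1*(-653))) + 0 = (130 + (-1158 + 653)) + 0 = (130 - 505) + 0 = -375 + 0 = -375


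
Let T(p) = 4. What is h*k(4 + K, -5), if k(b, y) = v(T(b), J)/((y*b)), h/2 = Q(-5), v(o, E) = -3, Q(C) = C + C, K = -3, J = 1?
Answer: -12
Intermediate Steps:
Q(C) = 2*C
h = -20 (h = 2*(2*(-5)) = 2*(-10) = -20)
k(b, y) = -3/(b*y) (k(b, y) = -3*1/(b*y) = -3/(b*y))
h*k(4 + K, -5) = -(-60)/((4 - 3)*(-5)) = -(-60)*(-1)/(1*5) = -(-60)*(-1)/5 = -20*⅗ = -12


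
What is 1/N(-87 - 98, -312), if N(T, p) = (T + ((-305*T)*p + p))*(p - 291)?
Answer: 1/10615873491 ≈ 9.4199e-11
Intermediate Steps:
N(T, p) = (-291 + p)*(T + p - 305*T*p) (N(T, p) = (T + (-305*T*p + p))*(-291 + p) = (T + (p - 305*T*p))*(-291 + p) = (T + p - 305*T*p)*(-291 + p) = (-291 + p)*(T + p - 305*T*p))
1/N(-87 - 98, -312) = 1/((-312)**2 - 291*(-87 - 98) - 291*(-312) - 305*(-87 - 98)*(-312)**2 + 88756*(-87 - 98)*(-312)) = 1/(97344 - 291*(-185) + 90792 - 305*(-185)*97344 + 88756*(-185)*(-312)) = 1/(97344 + 53835 + 90792 + 5492635200 + 5122996320) = 1/10615873491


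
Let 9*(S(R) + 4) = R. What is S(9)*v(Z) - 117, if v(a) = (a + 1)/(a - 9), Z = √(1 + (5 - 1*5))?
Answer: -465/4 ≈ -116.25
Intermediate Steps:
S(R) = -4 + R/9
Z = 1 (Z = √(1 + (5 - 5)) = √(1 + 0) = √1 = 1)
v(a) = (1 + a)/(-9 + a)
S(9)*v(Z) - 117 = (-4 + (⅑)*9)*((1 + 1)/(-9 + 1)) - 117 = (-4 + 1)*(2/(-8)) - 117 = -(-3)*2/8 - 117 = -3*(-¼) - 117 = ¾ - 117 = -465/4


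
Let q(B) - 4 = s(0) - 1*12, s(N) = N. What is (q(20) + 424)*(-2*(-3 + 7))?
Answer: -3328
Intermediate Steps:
q(B) = -8 (q(B) = 4 + (0 - 1*12) = 4 + (0 - 12) = 4 - 12 = -8)
(q(20) + 424)*(-2*(-3 + 7)) = (-8 + 424)*(-2*(-3 + 7)) = 416*(-2*4) = 416*(-8) = -3328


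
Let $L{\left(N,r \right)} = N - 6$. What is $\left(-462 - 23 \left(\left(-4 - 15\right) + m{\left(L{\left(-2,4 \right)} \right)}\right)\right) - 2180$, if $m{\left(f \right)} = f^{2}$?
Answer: $-3677$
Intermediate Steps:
$L{\left(N,r \right)} = -6 + N$ ($L{\left(N,r \right)} = N - 6 = -6 + N$)
$\left(-462 - 23 \left(\left(-4 - 15\right) + m{\left(L{\left(-2,4 \right)} \right)}\right)\right) - 2180 = \left(-462 - 23 \left(\left(-4 - 15\right) + \left(-6 - 2\right)^{2}\right)\right) - 2180 = \left(-462 - 23 \left(\left(-4 - 15\right) + \left(-8\right)^{2}\right)\right) - 2180 = \left(-462 - 23 \left(-19 + 64\right)\right) - 2180 = \left(-462 - 1035\right) - 2180 = -1497 - 2180 = -3677$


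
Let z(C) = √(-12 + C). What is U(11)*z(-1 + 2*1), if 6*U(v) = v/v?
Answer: I*√11/6 ≈ 0.55277*I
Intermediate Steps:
U(v) = ⅙ (U(v) = (v/v)/6 = (⅙)*1 = ⅙)
U(11)*z(-1 + 2*1) = √(-12 + (-1 + 2*1))/6 = √(-12 + (-1 + 2))/6 = √(-12 + 1)/6 = √(-11)/6 = (I*√11)/6 = I*√11/6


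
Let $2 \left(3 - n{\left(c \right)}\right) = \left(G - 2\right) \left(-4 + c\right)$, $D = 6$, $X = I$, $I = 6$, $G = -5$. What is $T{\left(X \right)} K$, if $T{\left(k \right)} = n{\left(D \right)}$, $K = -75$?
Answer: $-750$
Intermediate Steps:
$X = 6$
$n{\left(c \right)} = -11 + \frac{7 c}{2}$ ($n{\left(c \right)} = 3 - \frac{\left(-5 - 2\right) \left(-4 + c\right)}{2} = 3 - \frac{\left(-7\right) \left(-4 + c\right)}{2} = 3 - \frac{28 - 7 c}{2} = 3 + \left(-14 + \frac{7 c}{2}\right) = -11 + \frac{7 c}{2}$)
$T{\left(k \right)} = 10$ ($T{\left(k \right)} = -11 + \frac{7}{2} \cdot 6 = -11 + 21 = 10$)
$T{\left(X \right)} K = 10 \left(-75\right) = -750$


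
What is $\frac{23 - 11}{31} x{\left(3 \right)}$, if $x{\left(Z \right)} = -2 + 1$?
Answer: $- \frac{12}{31} \approx -0.3871$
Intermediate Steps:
$x{\left(Z \right)} = -1$
$\frac{23 - 11}{31} x{\left(3 \right)} = \frac{23 - 11}{31} \left(-1\right) = \frac{1}{31} \cdot 12 \left(-1\right) = \frac{12}{31} \left(-1\right) = - \frac{12}{31}$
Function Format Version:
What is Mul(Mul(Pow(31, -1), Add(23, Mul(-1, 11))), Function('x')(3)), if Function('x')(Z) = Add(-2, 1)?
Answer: Rational(-12, 31) ≈ -0.38710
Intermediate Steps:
Function('x')(Z) = -1
Mul(Mul(Pow(31, -1), Add(23, Mul(-1, 11))), Function('x')(3)) = Mul(Mul(Pow(31, -1), Add(23, Mul(-1, 11))), -1) = Mul(Mul(Rational(1, 31), Add(23, -11)), -1) = Mul(Mul(Rational(1, 31), 12), -1) = Mul(Rational(12, 31), -1) = Rational(-12, 31)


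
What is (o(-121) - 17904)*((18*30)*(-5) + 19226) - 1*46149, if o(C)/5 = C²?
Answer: 913858177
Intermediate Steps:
o(C) = 5*C²
(o(-121) - 17904)*((18*30)*(-5) + 19226) - 1*46149 = (5*(-121)² - 17904)*((18*30)*(-5) + 19226) - 1*46149 = (5*14641 - 17904)*(540*(-5) + 19226) - 46149 = (73205 - 17904)*(-2700 + 19226) - 46149 = 55301*16526 - 46149 = 913904326 - 46149 = 913858177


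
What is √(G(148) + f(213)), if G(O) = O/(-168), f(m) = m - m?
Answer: I*√1554/42 ≈ 0.93859*I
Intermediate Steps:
f(m) = 0
G(O) = -O/168 (G(O) = O*(-1/168) = -O/168)
√(G(148) + f(213)) = √(-1/168*148 + 0) = √(-37/42 + 0) = √(-37/42) = I*√1554/42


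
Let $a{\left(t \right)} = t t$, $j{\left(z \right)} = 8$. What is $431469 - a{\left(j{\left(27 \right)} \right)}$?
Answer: $431405$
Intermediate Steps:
$a{\left(t \right)} = t^{2}$
$431469 - a{\left(j{\left(27 \right)} \right)} = 431469 - 8^{2} = 431469 - 64 = 431405$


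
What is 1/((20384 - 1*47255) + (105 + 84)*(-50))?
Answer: -1/36321 ≈ -2.7532e-5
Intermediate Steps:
1/((20384 - 1*47255) + (105 + 84)*(-50)) = 1/((20384 - 47255) + 189*(-50)) = 1/(-26871 - 9450) = 1/(-36321) = -1/36321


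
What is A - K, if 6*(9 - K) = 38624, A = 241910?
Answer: 745015/3 ≈ 2.4834e+5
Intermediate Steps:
K = -19285/3 (K = 9 - 1/6*38624 = 9 - 19312/3 = -19285/3 ≈ -6428.3)
A - K = 241910 - 1*(-19285/3) = 241910 + 19285/3 = 745015/3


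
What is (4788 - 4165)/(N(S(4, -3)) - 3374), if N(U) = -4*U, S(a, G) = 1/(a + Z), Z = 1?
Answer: -3115/16874 ≈ -0.18460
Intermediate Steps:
S(a, G) = 1/(1 + a) (S(a, G) = 1/(a + 1) = 1/(1 + a))
(4788 - 4165)/(N(S(4, -3)) - 3374) = (4788 - 4165)/(-4/(1 + 4) - 3374) = 623/(-4/5 - 3374) = 623/(-4*⅕ - 3374) = 623/(-⅘ - 3374) = 623/(-16874/5) = 623*(-5/16874) = -3115/16874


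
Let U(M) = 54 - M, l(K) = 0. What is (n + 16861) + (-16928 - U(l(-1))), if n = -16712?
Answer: -16833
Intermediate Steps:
(n + 16861) + (-16928 - U(l(-1))) = (-16712 + 16861) + (-16928 - (54 - 1*0)) = 149 + (-16928 - (54 + 0)) = 149 + (-16928 - 1*54) = 149 + (-16928 - 54) = 149 - 16982 = -16833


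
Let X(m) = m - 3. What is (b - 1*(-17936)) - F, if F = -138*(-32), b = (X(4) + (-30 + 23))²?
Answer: 13556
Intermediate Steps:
X(m) = -3 + m
b = 36 (b = ((-3 + 4) + (-30 + 23))² = (1 - 7)² = (-6)² = 36)
F = 4416
(b - 1*(-17936)) - F = (36 - 1*(-17936)) - 1*4416 = (36 + 17936) - 4416 = 17972 - 4416 = 13556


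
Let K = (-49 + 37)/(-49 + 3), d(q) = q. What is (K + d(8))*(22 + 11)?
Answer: 6270/23 ≈ 272.61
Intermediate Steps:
K = 6/23 (K = -12/(-46) = -12*(-1/46) = 6/23 ≈ 0.26087)
(K + d(8))*(22 + 11) = (6/23 + 8)*(22 + 11) = (190/23)*33 = 6270/23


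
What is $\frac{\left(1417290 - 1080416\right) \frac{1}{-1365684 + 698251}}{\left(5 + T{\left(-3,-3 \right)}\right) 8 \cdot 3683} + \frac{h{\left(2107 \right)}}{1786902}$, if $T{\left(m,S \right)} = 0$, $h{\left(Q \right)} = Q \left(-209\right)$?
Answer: $- \frac{832689142087589}{3378833389485060} \approx -0.24644$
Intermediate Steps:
$h{\left(Q \right)} = - 209 Q$
$\frac{\left(1417290 - 1080416\right) \frac{1}{-1365684 + 698251}}{\left(5 + T{\left(-3,-3 \right)}\right) 8 \cdot 3683} + \frac{h{\left(2107 \right)}}{1786902} = \frac{\left(1417290 - 1080416\right) \frac{1}{-1365684 + 698251}}{\left(5 + 0\right) 8 \cdot 3683} + \frac{\left(-209\right) 2107}{1786902} = \frac{336874 \frac{1}{-667433}}{5 \cdot 8 \cdot 3683} - \frac{440363}{1786902} = \frac{336874 \left(- \frac{1}{667433}\right)}{40 \cdot 3683} - \frac{440363}{1786902} = - \frac{336874}{667433 \cdot 147320} - \frac{440363}{1786902} = \left(- \frac{336874}{667433}\right) \frac{1}{147320} - \frac{440363}{1786902} = - \frac{168437}{49163114780} - \frac{440363}{1786902} = - \frac{832689142087589}{3378833389485060}$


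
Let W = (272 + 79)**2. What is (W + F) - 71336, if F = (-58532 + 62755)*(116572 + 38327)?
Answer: 654190342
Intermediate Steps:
F = 654138477 (F = 4223*154899 = 654138477)
W = 123201 (W = 351**2 = 123201)
(W + F) - 71336 = (123201 + 654138477) - 71336 = 654261678 - 71336 = 654190342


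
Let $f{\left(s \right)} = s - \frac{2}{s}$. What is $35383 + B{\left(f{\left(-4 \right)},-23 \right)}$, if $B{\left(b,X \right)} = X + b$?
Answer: $\frac{70713}{2} \approx 35357.0$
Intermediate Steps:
$35383 + B{\left(f{\left(-4 \right)},-23 \right)} = 35383 - \left(27 - \frac{1}{2}\right) = 35383 - \frac{53}{2} = \frac{70713}{2}$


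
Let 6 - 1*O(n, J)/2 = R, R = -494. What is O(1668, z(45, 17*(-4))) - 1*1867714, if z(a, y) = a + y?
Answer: -1866714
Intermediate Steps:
O(n, J) = 1000 (O(n, J) = 12 - 2*(-494) = 12 + 988 = 1000)
O(1668, z(45, 17*(-4))) - 1*1867714 = 1000 - 1*1867714 = 1000 - 1867714 = -1866714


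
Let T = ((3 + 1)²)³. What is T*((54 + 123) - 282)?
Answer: -430080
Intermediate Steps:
T = 4096 (T = (4²)³ = 16³ = 4096)
T*((54 + 123) - 282) = 4096*((54 + 123) - 282) = 4096*(177 - 282) = 4096*(-105) = -430080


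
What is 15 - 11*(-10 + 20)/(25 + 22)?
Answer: 595/47 ≈ 12.660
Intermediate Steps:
15 - 11*(-10 + 20)/(25 + 22) = 15 - 110/47 = 595/47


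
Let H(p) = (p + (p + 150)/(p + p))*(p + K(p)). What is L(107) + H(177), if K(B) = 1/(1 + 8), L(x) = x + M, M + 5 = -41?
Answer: 16765406/531 ≈ 31573.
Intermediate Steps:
M = -46 (M = -5 - 41 = -46)
L(x) = -46 + x (L(x) = x - 46 = -46 + x)
K(B) = ⅑ (K(B) = 1/9 = ⅑)
H(p) = (⅑ + p)*(p + (150 + p)/(2*p)) (H(p) = (p + (p + 150)/(p + p))*(p + ⅑) = (p + (150 + p)/((2*p)))*(⅑ + p) = (p + (150 + p)*(1/(2*p)))*(⅑ + p) = (p + (150 + p)/(2*p))*(⅑ + p) = (⅑ + p)*(p + (150 + p)/(2*p)))
L(107) + H(177) = (-46 + 107) + (1/18)*(150 + 177*(1351 + 11*177 + 18*177²))/177 = 61 + (1/18)*(1/177)*(150 + 177*(1351 + 1947 + 18*31329)) = 61 + (1/18)*(1/177)*(150 + 177*(1351 + 1947 + 563922)) = 61 + (1/18)*(1/177)*(150 + 177*567220) = 61 + (1/18)*(1/177)*(150 + 100397940) = 61 + (1/18)*(1/177)*100398090 = 61 + 16733015/531 = 16765406/531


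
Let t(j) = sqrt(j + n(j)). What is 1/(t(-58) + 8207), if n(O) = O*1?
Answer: 283/2322585 - 2*I*sqrt(29)/67354965 ≈ 0.00012185 - 1.599e-7*I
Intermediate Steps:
n(O) = O
t(j) = sqrt(2)*sqrt(j) (t(j) = sqrt(j + j) = sqrt(2*j) = sqrt(2)*sqrt(j))
1/(t(-58) + 8207) = 1/(sqrt(2)*sqrt(-58) + 8207) = 1/(sqrt(2)*(I*sqrt(58)) + 8207) = 1/(2*I*sqrt(29) + 8207) = 1/(8207 + 2*I*sqrt(29))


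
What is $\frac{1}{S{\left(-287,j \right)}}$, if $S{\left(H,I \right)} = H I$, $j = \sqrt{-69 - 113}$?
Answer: $\frac{i \sqrt{182}}{52234} \approx 0.00025827 i$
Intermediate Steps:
$j = i \sqrt{182}$ ($j = \sqrt{-182} = i \sqrt{182} \approx 13.491 i$)
$\frac{1}{S{\left(-287,j \right)}} = \frac{1}{\left(-287\right) i \sqrt{182}} = \frac{i \sqrt{182}}{52234}$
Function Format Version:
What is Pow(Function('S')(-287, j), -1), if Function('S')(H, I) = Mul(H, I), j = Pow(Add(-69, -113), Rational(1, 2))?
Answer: Mul(Rational(1, 52234), I, Pow(182, Rational(1, 2))) ≈ Mul(0.00025827, I)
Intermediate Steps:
j = Mul(I, Pow(182, Rational(1, 2))) (j = Pow(-182, Rational(1, 2)) = Mul(I, Pow(182, Rational(1, 2))) ≈ Mul(13.491, I))
Pow(Function('S')(-287, j), -1) = Pow(Mul(-287, Mul(I, Pow(182, Rational(1, 2)))), -1) = Pow(Mul(-287, I, Pow(182, Rational(1, 2))), -1) = Mul(Rational(1, 52234), I, Pow(182, Rational(1, 2)))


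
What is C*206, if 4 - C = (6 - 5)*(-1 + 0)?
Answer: 1030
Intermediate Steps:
C = 5 (C = 4 - (6 - 5)*(-1 + 0) = 4 - (-1) = 4 - 1*(-1) = 4 + 1 = 5)
C*206 = 5*206 = 1030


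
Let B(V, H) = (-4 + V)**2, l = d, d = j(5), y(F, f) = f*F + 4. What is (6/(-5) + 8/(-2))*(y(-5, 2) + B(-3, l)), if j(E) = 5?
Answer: -1118/5 ≈ -223.60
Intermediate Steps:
y(F, f) = 4 + F*f (y(F, f) = F*f + 4 = 4 + F*f)
d = 5
l = 5
(6/(-5) + 8/(-2))*(y(-5, 2) + B(-3, l)) = (6/(-5) + 8/(-2))*((4 - 5*2) + (-4 - 3)**2) = (6*(-1/5) + 8*(-1/2))*((4 - 10) + (-7)**2) = (-6/5 - 4)*(-6 + 49) = -26/5*43 = -1118/5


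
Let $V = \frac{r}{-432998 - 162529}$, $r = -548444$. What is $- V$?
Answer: $- \frac{548444}{595527} \approx -0.92094$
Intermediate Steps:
$V = \frac{548444}{595527}$ ($V = - \frac{548444}{-432998 - 162529} = - \frac{548444}{-595527} = \left(-548444\right) \left(- \frac{1}{595527}\right) = \frac{548444}{595527} \approx 0.92094$)
$- V = \left(-1\right) \frac{548444}{595527} = - \frac{548444}{595527}$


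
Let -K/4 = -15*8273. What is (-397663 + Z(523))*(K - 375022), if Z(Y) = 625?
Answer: -48183737604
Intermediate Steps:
K = 496380 (K = -(-60)*8273 = -4*(-124095) = 496380)
(-397663 + Z(523))*(K - 375022) = (-397663 + 625)*(496380 - 375022) = -397038*121358 = -48183737604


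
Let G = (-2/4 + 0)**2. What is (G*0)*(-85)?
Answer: 0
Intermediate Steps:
G = 1/4 (G = (-2*1/4 + 0)**2 = (-1/2 + 0)**2 = (-1/2)**2 = 1/4 ≈ 0.25000)
(G*0)*(-85) = ((1/4)*0)*(-85) = 0*(-85) = 0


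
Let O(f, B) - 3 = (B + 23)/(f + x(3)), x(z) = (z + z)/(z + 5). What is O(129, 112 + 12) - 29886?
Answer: -5169563/173 ≈ -29882.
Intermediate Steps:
x(z) = 2*z/(5 + z) (x(z) = (2*z)/(5 + z) = 2*z/(5 + z))
O(f, B) = 3 + (23 + B)/(¾ + f) (O(f, B) = 3 + (B + 23)/(f + 2*3/(5 + 3)) = 3 + (23 + B)/(f + 2*3/8) = 3 + (23 + B)/(f + 2*3*(⅛)) = 3 + (23 + B)/(f + ¾) = 3 + (23 + B)/(¾ + f))
O(129, 112 + 12) - 29886 = (101 + 4*(112 + 12) + 12*129)/(3 + 4*129) - 29886 = (101 + 4*124 + 1548)/(3 + 516) - 29886 = (101 + 496 + 1548)/519 - 29886 = (1/519)*2145 - 29886 = 715/173 - 29886 = -5169563/173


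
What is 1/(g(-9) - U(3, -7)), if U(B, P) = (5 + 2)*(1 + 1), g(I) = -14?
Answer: -1/28 ≈ -0.035714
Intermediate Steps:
U(B, P) = 14 (U(B, P) = 7*2 = 14)
1/(g(-9) - U(3, -7)) = 1/(-14 - 1*14) = 1/(-14 - 14) = 1/(-28) = -1/28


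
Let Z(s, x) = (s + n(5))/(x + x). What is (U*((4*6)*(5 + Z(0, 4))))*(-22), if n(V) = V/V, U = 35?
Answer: -94710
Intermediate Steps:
n(V) = 1
Z(s, x) = (1 + s)/(2*x) (Z(s, x) = (s + 1)/(x + x) = (1 + s)/((2*x)) = (1 + s)*(1/(2*x)) = (1 + s)/(2*x))
(U*((4*6)*(5 + Z(0, 4))))*(-22) = (35*((4*6)*(5 + (½)*(1 + 0)/4)))*(-22) = (35*(24*(5 + (½)*(¼)*1)))*(-22) = (35*(24*(5 + ⅛)))*(-22) = (35*(24*(41/8)))*(-22) = (35*123)*(-22) = 4305*(-22) = -94710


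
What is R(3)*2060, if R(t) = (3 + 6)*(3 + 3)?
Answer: 111240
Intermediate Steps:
R(t) = 54 (R(t) = 9*6 = 54)
R(3)*2060 = 54*2060 = 111240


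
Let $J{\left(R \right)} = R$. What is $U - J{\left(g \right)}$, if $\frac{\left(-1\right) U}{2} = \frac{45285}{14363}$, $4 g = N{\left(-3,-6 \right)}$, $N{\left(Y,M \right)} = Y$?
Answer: $- \frac{319191}{57452} \approx -5.5558$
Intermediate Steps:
$g = - \frac{3}{4}$ ($g = \frac{1}{4} \left(-3\right) = - \frac{3}{4} \approx -0.75$)
$U = - \frac{90570}{14363}$ ($U = - 2 \cdot \frac{45285}{14363} = - 2 \cdot 45285 \cdot \frac{1}{14363} = \left(-2\right) \frac{45285}{14363} = - \frac{90570}{14363} \approx -6.3058$)
$U - J{\left(g \right)} = - \frac{90570}{14363} - - \frac{3}{4} = - \frac{90570}{14363} + \frac{3}{4} = - \frac{319191}{57452}$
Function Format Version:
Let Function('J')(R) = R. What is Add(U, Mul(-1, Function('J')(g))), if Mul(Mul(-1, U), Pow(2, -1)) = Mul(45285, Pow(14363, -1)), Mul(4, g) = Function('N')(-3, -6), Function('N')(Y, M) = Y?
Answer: Rational(-319191, 57452) ≈ -5.5558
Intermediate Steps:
g = Rational(-3, 4) (g = Mul(Rational(1, 4), -3) = Rational(-3, 4) ≈ -0.75000)
U = Rational(-90570, 14363) (U = Mul(-2, Mul(45285, Pow(14363, -1))) = Mul(-2, Mul(45285, Rational(1, 14363))) = Mul(-2, Rational(45285, 14363)) = Rational(-90570, 14363) ≈ -6.3058)
Add(U, Mul(-1, Function('J')(g))) = Add(Rational(-90570, 14363), Mul(-1, Rational(-3, 4))) = Add(Rational(-90570, 14363), Rational(3, 4)) = Rational(-319191, 57452)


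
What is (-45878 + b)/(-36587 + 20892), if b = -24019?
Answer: 69897/15695 ≈ 4.4535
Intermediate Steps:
(-45878 + b)/(-36587 + 20892) = (-45878 - 24019)/(-36587 + 20892) = -69897/(-15695) = -69897*(-1/15695) = 69897/15695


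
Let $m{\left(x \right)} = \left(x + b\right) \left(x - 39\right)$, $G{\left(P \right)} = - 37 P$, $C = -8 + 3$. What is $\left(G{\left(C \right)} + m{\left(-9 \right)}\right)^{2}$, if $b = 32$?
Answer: $844561$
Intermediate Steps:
$C = -5$
$m{\left(x \right)} = \left(-39 + x\right) \left(32 + x\right)$ ($m{\left(x \right)} = \left(x + 32\right) \left(x - 39\right) = \left(32 + x\right) \left(-39 + x\right) = \left(-39 + x\right) \left(32 + x\right)$)
$\left(G{\left(C \right)} + m{\left(-9 \right)}\right)^{2} = \left(\left(-37\right) \left(-5\right) - \left(1185 - 81\right)\right)^{2} = \left(185 + \left(-1248 + 81 + 63\right)\right)^{2} = \left(185 - 1104\right)^{2} = \left(-919\right)^{2} = 844561$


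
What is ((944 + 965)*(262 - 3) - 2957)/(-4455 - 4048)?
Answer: -491474/8503 ≈ -57.800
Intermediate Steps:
((944 + 965)*(262 - 3) - 2957)/(-4455 - 4048) = (1909*259 - 2957)/(-8503) = (494431 - 2957)*(-1/8503) = 491474*(-1/8503) = -491474/8503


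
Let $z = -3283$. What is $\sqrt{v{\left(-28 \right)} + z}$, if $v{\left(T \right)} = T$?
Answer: $i \sqrt{3311} \approx 57.541 i$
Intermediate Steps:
$\sqrt{v{\left(-28 \right)} + z} = \sqrt{-28 - 3283} = \sqrt{-3311} = i \sqrt{3311}$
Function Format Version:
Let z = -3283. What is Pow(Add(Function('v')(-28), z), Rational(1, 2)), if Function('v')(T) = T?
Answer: Mul(I, Pow(3311, Rational(1, 2))) ≈ Mul(57.541, I)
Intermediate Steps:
Pow(Add(Function('v')(-28), z), Rational(1, 2)) = Pow(Add(-28, -3283), Rational(1, 2)) = Pow(-3311, Rational(1, 2)) = Mul(I, Pow(3311, Rational(1, 2)))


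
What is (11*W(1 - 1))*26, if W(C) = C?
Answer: 0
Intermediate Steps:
(11*W(1 - 1))*26 = (11*(1 - 1))*26 = (11*0)*26 = 0*26 = 0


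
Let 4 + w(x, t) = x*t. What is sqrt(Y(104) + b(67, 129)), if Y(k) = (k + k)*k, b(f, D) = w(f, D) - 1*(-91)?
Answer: sqrt(30362) ≈ 174.25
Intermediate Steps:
w(x, t) = -4 + t*x (w(x, t) = -4 + x*t = -4 + t*x)
b(f, D) = 87 + D*f (b(f, D) = (-4 + D*f) - 1*(-91) = (-4 + D*f) + 91 = 87 + D*f)
Y(k) = 2*k**2 (Y(k) = (2*k)*k = 2*k**2)
sqrt(Y(104) + b(67, 129)) = sqrt(2*104**2 + (87 + 129*67)) = sqrt(2*10816 + (87 + 8643)) = sqrt(21632 + 8730) = sqrt(30362)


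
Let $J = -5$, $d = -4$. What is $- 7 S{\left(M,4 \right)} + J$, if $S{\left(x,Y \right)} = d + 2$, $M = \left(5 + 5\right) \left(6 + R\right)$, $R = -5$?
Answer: $9$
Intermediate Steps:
$M = 10$ ($M = \left(5 + 5\right) \left(6 - 5\right) = 10 \cdot 1 = 10$)
$S{\left(x,Y \right)} = -2$ ($S{\left(x,Y \right)} = -4 + 2 = -2$)
$- 7 S{\left(M,4 \right)} + J = \left(-7\right) \left(-2\right) - 5 = 14 - 5 = 9$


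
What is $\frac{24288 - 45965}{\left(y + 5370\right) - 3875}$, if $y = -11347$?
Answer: $\frac{21677}{9852} \approx 2.2003$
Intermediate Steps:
$\frac{24288 - 45965}{\left(y + 5370\right) - 3875} = \frac{24288 - 45965}{\left(-11347 + 5370\right) - 3875} = \frac{24288 - 45965}{-5977 - 3875} = - \frac{21677}{-9852} = \left(-21677\right) \left(- \frac{1}{9852}\right) = \frac{21677}{9852}$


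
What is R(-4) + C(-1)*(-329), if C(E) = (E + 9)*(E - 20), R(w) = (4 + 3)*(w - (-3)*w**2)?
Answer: 55580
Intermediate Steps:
R(w) = 7*w + 21*w**2 (R(w) = 7*(w + 3*w**2) = 7*w + 21*w**2)
C(E) = (-20 + E)*(9 + E) (C(E) = (9 + E)*(-20 + E) = (-20 + E)*(9 + E))
R(-4) + C(-1)*(-329) = 7*(-4)*(1 + 3*(-4)) + (-180 + (-1)**2 - 11*(-1))*(-329) = 7*(-4)*(1 - 12) + (-180 + 1 + 11)*(-329) = 7*(-4)*(-11) - 168*(-329) = 308 + 55272 = 55580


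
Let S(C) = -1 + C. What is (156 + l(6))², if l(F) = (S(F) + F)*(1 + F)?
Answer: 54289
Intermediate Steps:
l(F) = (1 + F)*(-1 + 2*F) (l(F) = ((-1 + F) + F)*(1 + F) = (-1 + 2*F)*(1 + F) = (1 + F)*(-1 + 2*F))
(156 + l(6))² = (156 + (-1 + 6 + 2*6²))² = (156 + (-1 + 6 + 2*36))² = (156 + (-1 + 6 + 72))² = (156 + 77)² = 233² = 54289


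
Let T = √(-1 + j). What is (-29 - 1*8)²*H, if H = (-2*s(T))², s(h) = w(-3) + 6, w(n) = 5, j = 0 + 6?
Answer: 662596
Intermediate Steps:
j = 6
T = √5 (T = √(-1 + 6) = √5 ≈ 2.2361)
s(h) = 11 (s(h) = 5 + 6 = 11)
H = 484 (H = (-2*11)² = (-22)² = 484)
(-29 - 1*8)²*H = (-29 - 1*8)²*484 = (-29 - 8)²*484 = (-37)²*484 = 1369*484 = 662596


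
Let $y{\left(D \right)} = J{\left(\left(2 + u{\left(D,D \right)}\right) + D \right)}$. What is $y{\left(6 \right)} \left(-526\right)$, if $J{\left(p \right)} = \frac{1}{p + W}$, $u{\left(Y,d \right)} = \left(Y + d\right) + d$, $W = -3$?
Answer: $- \frac{526}{23} \approx -22.87$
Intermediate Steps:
$u{\left(Y,d \right)} = Y + 2 d$
$J{\left(p \right)} = \frac{1}{-3 + p}$ ($J{\left(p \right)} = \frac{1}{p - 3} = \frac{1}{-3 + p}$)
$y{\left(D \right)} = \frac{1}{-1 + 4 D}$ ($y{\left(D \right)} = \frac{1}{-3 + \left(\left(2 + \left(D + 2 D\right)\right) + D\right)} = \frac{1}{-3 + \left(\left(2 + 3 D\right) + D\right)} = \frac{1}{-3 + \left(2 + 4 D\right)} = \frac{1}{-1 + 4 D}$)
$y{\left(6 \right)} \left(-526\right) = \frac{1}{-1 + 4 \cdot 6} \left(-526\right) = \frac{1}{-1 + 24} \left(-526\right) = \frac{1}{23} \left(-526\right) = - \frac{526}{23}$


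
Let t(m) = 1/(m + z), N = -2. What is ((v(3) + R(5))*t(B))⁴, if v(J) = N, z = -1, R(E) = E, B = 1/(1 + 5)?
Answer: 104976/625 ≈ 167.96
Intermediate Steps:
B = ⅙ (B = 1/6 = ⅙ ≈ 0.16667)
v(J) = -2
t(m) = 1/(-1 + m) (t(m) = 1/(m - 1) = 1/(-1 + m))
((v(3) + R(5))*t(B))⁴ = ((-2 + 5)/(-1 + ⅙))⁴ = (3/(-⅚))⁴ = (3*(-6/5))⁴ = (-18/5)⁴ = 104976/625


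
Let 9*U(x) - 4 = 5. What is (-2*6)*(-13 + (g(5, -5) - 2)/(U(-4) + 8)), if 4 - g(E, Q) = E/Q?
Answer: 152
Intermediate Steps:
g(E, Q) = 4 - E/Q
U(x) = 1 (U(x) = 4/9 + (⅑)*5 = 4/9 + 5/9 = 1)
(-2*6)*(-13 + (g(5, -5) - 2)/(U(-4) + 8)) = (-2*6)*(-13 + ((4 - 1*5/(-5)) - 2)/(1 + 8)) = -12*(-13 + ((4 - 1*5*(-⅕)) - 2)/9) = -12*(-13 + ((4 + 1) - 2)*(⅑)) = -12*(-13 + (5 - 2)*(⅑)) = -12*(-13 + 3*(⅑)) = -12*(-13 + ⅓) = -12*(-38/3) = 152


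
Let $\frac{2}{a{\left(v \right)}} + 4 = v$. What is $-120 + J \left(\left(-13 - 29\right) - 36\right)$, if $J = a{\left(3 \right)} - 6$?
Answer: $504$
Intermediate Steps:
$a{\left(v \right)} = \frac{2}{-4 + v}$
$J = -8$ ($J = \frac{2}{-4 + 3} - 6 = \frac{2}{-1} - 6 = 2 \left(-1\right) - 6 = -2 - 6 = -8$)
$-120 + J \left(\left(-13 - 29\right) - 36\right) = -120 - 8 \left(\left(-13 - 29\right) - 36\right) = -120 - 8 \left(-42 - 36\right) = -120 - -624 = -120 + 624 = 504$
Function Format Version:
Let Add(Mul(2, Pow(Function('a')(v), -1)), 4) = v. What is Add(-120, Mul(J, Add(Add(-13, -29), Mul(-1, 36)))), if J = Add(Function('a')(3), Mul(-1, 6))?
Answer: 504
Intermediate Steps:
Function('a')(v) = Mul(2, Pow(Add(-4, v), -1))
J = -8 (J = Add(Mul(2, Pow(Add(-4, 3), -1)), Mul(-1, 6)) = Add(Mul(2, Pow(-1, -1)), -6) = Add(Mul(2, -1), -6) = Add(-2, -6) = -8)
Add(-120, Mul(J, Add(Add(-13, -29), Mul(-1, 36)))) = Add(-120, Mul(-8, Add(Add(-13, -29), Mul(-1, 36)))) = Add(-120, Mul(-8, Add(-42, -36))) = Add(-120, Mul(-8, -78)) = Add(-120, 624) = 504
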